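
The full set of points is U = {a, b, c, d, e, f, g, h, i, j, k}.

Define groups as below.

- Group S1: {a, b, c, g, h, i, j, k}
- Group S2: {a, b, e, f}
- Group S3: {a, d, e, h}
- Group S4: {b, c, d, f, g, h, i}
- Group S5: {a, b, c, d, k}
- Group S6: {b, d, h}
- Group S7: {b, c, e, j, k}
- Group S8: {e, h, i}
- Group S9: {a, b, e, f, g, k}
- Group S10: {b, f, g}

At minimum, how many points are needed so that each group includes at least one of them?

2

Take T = {b, e}. Each listed group contains at least one of these, so T is a hitting set of size 2.
The groups S3, S10 are pairwise disjoint, so any hitting set needs a separate point for each — at least 2. Hence 2 is optimal.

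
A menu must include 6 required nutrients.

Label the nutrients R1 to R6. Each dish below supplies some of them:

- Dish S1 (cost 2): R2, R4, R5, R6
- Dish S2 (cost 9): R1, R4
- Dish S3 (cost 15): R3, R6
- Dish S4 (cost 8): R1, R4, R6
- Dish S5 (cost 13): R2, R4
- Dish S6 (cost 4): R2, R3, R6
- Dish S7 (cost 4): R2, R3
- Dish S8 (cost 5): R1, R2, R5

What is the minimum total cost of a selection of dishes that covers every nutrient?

11

S1, S7, S8 together cover every nutrient (S1 ∪ S7 ∪ S8 = {R1, R2, R3, R4, R5, R6}); total cost 2 + 4 + 5 = 11.
No covering selection has total cost below 11.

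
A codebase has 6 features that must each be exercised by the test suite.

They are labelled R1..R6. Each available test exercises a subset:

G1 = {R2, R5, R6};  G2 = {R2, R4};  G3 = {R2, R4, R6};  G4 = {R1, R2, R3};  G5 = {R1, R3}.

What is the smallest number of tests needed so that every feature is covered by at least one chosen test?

G1 and G3 and G5 together: G1 ∪ G3 ∪ G5 = {R1, R2, R3, R4, R5, R6} — every feature is covered.
Only G1 contains R5, so G1 is forced; the remaining 3 features need at least 2 more tests (each remaining test adds at most 2) — so at least 3 tests are needed, and 3 is optimal.

3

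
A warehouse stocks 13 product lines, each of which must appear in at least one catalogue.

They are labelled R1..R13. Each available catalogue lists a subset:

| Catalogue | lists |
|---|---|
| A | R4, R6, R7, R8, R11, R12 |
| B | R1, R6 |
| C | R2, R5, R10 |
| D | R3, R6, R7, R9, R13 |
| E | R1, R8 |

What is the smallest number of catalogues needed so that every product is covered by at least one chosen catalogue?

4

A and C and D and E together: A ∪ C ∪ D ∪ E = {R1, R2, R3, R4, R5, R6, R7, R8, R9, R10, R11, R12, R13} — every product is covered.
Only A contains R4, so A is forced; the remaining 7 products need at least 3 more catalogues (each remaining catalogue adds at most 3) — so at least 4 catalogues are needed, and 4 is optimal.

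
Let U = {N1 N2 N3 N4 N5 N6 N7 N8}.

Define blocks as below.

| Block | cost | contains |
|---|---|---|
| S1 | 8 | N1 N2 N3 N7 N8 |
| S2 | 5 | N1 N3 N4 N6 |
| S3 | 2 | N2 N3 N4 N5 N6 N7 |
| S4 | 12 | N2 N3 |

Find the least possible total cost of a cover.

S1, S3 together cover every item (S1 ∪ S3 = {N1, N2, N3, N4, N5, N6, N7, N8}); total cost 8 + 2 = 10.
No covering selection has total cost below 10.

10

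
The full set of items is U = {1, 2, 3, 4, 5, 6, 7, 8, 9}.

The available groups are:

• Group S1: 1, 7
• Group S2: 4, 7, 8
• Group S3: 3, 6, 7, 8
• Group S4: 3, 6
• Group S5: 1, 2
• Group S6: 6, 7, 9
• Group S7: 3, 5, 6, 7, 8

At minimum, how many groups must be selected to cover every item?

S2, S5, S6, and S7 cover everything between them: the union {1, 2, 3, 4, 5, 6, 7, 8, 9} is all of U.
No 3 of the 7 groups cover everything (all 35 combinations miss at least one item), so 4 is optimal.

4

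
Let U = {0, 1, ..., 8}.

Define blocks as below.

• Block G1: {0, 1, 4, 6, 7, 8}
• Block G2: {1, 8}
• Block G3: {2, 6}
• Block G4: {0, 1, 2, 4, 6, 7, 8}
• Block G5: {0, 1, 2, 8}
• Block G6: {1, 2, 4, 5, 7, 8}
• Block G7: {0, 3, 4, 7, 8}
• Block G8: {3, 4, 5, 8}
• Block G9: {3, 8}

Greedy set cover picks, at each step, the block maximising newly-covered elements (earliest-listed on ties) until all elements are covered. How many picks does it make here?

2

Greedy: pick G4 (covers 7 new) → pick G8 (covers 2 new). Total picks: 2.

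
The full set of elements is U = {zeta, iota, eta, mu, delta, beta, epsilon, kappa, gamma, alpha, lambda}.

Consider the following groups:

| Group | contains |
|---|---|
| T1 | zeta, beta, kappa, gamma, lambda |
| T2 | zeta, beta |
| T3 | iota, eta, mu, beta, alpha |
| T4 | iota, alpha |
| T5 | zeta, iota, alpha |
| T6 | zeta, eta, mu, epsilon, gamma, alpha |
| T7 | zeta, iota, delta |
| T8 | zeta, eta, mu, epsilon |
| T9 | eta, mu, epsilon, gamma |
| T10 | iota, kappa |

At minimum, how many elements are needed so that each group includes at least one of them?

3

The 3 elements {iota, beta, epsilon} hit every group.
The groups T2, T4, T9 are pairwise disjoint, so any hitting set needs a separate element for each — at least 3. Hence 3 is optimal.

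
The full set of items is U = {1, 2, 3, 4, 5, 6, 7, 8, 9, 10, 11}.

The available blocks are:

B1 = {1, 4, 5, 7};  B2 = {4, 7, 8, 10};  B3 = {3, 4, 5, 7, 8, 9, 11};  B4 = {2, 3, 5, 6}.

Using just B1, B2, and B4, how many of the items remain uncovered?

Union of B1, B2, B4 = {1, 2, 3, 4, 5, 6, 7, 8, 10}.
Not covered: 9, 11 — 2 items.

2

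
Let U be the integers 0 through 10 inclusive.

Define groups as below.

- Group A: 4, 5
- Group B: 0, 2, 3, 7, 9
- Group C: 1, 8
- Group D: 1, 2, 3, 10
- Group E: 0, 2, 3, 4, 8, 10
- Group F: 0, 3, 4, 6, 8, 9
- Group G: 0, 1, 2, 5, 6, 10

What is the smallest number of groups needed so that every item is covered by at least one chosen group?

3

B, E, and G cover everything between them: the union {0, 1, 2, 3, 4, 5, 6, 7, 8, 9, 10} is all of U.
Only B contains 7, so B is forced; the remaining 6 items need at least 2 more groups (each remaining group adds at most 4) — so at least 3 groups are needed, and 3 is optimal.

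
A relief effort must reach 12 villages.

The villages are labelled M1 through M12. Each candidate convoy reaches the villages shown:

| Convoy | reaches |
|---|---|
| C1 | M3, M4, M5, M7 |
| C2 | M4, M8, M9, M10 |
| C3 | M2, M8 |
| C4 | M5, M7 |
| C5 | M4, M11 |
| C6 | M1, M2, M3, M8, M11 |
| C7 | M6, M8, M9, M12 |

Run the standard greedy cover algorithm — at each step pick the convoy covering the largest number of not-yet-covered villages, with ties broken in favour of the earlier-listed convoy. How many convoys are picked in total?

4

Greedy: pick C6 (covers 5 new) → pick C1 (covers 3 new) → pick C7 (covers 3 new) → pick C2 (covers 1 new). Total picks: 4.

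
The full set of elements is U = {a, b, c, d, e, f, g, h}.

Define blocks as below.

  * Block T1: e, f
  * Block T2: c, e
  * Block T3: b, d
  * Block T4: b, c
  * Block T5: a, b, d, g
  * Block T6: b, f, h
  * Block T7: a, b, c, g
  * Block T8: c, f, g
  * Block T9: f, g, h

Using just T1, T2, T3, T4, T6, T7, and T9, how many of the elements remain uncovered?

Union of T1, T2, T3, T4, T6, T7, T9 = {a, b, c, d, e, f, g, h} — that's every element, so 0 are uncovered.

0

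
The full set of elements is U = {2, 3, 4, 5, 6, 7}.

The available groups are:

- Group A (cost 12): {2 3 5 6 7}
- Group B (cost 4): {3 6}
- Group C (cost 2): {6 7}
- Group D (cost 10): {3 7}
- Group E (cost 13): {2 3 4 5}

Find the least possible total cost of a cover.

15

C, E together cover every element (C ∪ E = {2, 3, 4, 5, 6, 7}); total cost 2 + 13 = 15.
No covering selection has total cost below 15.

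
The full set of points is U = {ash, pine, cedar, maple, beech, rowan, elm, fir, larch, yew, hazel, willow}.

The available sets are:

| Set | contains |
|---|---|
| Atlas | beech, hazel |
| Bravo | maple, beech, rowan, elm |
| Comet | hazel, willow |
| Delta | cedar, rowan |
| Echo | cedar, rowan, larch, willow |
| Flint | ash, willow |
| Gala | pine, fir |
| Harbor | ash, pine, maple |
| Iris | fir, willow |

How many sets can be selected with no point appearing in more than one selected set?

Atlas, Delta, Flint, Gala are pairwise disjoint (Atlas={beech,hazel}; Delta={cedar,rowan}; Flint={ash,willow}; Gala={pine,fir}).
Every remaining set overlaps one of these, and no 5 of the listed sets are pairwise disjoint, so 4 is the maximum.

4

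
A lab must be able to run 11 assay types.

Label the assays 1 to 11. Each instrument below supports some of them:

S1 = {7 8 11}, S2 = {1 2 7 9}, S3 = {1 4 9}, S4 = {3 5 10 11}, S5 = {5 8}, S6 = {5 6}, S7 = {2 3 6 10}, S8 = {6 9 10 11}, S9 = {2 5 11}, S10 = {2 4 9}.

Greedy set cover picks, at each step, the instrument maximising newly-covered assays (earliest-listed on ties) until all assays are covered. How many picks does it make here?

Greedy: pick S2 (covers 4 new) → pick S4 (covers 4 new) → pick S1 (covers 1 new) → pick S3 (covers 1 new) → pick S6 (covers 1 new). Total picks: 5.
(The true minimum cover uses only 4 instruments, so greedy is not optimal here.)

5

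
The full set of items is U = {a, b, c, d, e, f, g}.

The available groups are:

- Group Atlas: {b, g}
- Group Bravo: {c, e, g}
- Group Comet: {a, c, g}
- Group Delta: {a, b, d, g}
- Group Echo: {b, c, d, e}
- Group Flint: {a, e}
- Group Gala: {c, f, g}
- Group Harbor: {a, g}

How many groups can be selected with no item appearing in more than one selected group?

Atlas, Flint are pairwise disjoint (Atlas={b,g}; Flint={a,e}).
Every remaining group overlaps one of these, and no 3 of the listed groups are pairwise disjoint, so 2 is the maximum.

2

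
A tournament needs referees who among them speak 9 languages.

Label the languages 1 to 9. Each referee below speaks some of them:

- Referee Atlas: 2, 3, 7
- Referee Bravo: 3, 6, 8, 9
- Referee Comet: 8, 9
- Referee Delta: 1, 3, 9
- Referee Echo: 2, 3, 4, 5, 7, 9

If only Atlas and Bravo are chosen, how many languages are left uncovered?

3

Union of Atlas, Bravo = {2, 3, 6, 7, 8, 9}.
Not covered: 1, 4, 5 — 3 languages.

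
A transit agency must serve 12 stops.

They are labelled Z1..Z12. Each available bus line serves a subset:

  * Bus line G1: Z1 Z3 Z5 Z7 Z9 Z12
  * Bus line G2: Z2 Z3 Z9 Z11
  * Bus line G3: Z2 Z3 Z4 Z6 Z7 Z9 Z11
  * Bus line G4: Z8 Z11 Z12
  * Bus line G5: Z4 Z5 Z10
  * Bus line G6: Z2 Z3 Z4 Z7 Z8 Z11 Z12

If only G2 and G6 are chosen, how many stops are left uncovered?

Union of G2, G6 = {Z2, Z3, Z4, Z7, Z8, Z9, Z11, Z12}.
Not covered: Z1, Z5, Z6, Z10 — 4 stops.

4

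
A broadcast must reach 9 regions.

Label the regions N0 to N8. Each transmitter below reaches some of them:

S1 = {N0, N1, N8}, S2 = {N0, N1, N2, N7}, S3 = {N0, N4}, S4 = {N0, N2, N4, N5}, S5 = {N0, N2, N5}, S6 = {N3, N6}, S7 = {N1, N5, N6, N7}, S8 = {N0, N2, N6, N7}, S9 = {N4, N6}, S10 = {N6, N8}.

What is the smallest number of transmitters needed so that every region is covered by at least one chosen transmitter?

S1 and S4 and S6 and S7 together: S1 ∪ S4 ∪ S6 ∪ S7 = {N0, N1, N2, N3, N4, N5, N6, N7, N8} — every region is covered.
No 3 of the 10 transmitters cover everything (all 120 combinations miss at least one region), so 4 is optimal.

4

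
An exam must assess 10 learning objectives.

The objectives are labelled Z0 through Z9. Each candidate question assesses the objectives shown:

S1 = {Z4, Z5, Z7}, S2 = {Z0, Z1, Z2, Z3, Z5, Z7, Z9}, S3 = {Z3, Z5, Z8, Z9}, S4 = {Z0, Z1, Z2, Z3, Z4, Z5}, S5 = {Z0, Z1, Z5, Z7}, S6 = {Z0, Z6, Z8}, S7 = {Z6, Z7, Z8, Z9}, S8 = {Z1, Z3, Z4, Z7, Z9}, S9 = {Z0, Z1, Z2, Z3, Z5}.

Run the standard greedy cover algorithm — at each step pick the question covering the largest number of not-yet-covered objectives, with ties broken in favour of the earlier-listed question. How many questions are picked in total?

3

Greedy: pick S2 (covers 7 new) → pick S6 (covers 2 new) → pick S1 (covers 1 new). Total picks: 3.
(The true minimum cover uses only 2 questions, so greedy is not optimal here.)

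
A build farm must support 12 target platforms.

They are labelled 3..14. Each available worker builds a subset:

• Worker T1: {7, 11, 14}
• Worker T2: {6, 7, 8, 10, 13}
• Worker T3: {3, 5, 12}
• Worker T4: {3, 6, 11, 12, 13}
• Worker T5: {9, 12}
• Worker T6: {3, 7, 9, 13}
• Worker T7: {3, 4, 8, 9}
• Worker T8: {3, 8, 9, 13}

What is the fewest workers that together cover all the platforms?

4

Take {T1, T2, T3, T7}. Their union is {3, 4, 5, 6, 7, 8, 9, 10, 11, 12, 13, 14}, which is all 12 platforms.
Only T2 contains 10, so T2 is forced; the remaining 7 platforms need at least 3 more workers (each remaining worker adds at most 3) — so at least 4 workers are needed, and 4 is optimal.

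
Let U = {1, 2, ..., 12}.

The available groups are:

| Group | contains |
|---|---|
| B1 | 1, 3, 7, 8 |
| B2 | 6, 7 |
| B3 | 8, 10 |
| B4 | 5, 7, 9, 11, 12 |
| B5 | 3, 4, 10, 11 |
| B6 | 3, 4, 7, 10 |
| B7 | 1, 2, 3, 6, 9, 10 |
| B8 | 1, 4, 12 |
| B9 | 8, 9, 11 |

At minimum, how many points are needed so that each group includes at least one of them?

H = {1, 7, 8, 10} meets every group (each contains at least one member of H), and |H| = 4.
No choice of 3 points meets every group, so 4 is the minimum.

4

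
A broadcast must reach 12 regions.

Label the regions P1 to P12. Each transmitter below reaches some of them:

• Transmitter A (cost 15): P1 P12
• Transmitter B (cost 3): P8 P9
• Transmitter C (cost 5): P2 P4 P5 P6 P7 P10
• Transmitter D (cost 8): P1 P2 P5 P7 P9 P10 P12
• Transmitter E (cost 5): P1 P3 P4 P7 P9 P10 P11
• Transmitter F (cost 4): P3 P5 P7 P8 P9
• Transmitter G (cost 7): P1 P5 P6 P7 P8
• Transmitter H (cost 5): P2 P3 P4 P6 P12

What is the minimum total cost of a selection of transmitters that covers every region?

14

E, F, H together cover every region (E ∪ F ∪ H = {P1, P2, P3, P4, P5, P6, P7, P8, P9, P10, P11, P12}); total cost 5 + 4 + 5 = 14.
The greedy pick E, C, B, H costs 18; no covering selection beats 14.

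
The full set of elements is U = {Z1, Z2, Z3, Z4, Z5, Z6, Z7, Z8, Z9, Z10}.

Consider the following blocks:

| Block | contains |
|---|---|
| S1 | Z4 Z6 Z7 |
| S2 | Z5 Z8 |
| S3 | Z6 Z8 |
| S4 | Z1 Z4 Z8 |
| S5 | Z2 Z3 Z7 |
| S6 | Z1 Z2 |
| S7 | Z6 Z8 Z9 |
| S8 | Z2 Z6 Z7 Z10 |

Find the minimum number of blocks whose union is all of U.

5

Take {S2, S4, S5, S7, S8}. Their union is {Z1, Z2, Z3, Z4, Z5, Z6, Z7, Z8, Z9, Z10}, which is all 10 elements.
No 4 of the 8 blocks cover everything (all 70 combinations miss at least one element), so 5 is optimal.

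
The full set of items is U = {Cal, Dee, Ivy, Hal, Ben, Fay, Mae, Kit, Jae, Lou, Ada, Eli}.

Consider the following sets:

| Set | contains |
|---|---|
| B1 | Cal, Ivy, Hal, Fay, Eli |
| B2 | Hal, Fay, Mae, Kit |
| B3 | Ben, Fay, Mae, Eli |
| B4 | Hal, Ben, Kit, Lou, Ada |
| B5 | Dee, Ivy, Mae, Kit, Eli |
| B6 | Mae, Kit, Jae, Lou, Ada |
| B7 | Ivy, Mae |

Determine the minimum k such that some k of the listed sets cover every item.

4

Take {B1, B4, B5, B6}. Their union is {Cal, Dee, Ivy, Hal, Ben, Fay, Mae, Kit, Jae, Lou, Ada, Eli}, which is all 12 items.
No 3 of the 7 sets cover everything (all 35 combinations miss at least one item), so 4 is optimal.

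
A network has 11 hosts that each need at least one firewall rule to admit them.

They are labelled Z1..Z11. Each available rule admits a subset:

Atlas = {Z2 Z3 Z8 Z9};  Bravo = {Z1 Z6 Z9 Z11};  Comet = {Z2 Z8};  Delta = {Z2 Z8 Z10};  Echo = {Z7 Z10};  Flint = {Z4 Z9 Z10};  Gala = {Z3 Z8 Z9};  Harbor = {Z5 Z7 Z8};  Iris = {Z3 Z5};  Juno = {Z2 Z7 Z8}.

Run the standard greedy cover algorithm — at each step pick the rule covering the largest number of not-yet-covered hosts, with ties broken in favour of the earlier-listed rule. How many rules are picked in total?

5

Greedy: pick Atlas (covers 4 new) → pick Bravo (covers 3 new) → pick Echo (covers 2 new) → pick Flint (covers 1 new) → pick Harbor (covers 1 new). Total picks: 5.
(The true minimum cover uses only 4 rules, so greedy is not optimal here.)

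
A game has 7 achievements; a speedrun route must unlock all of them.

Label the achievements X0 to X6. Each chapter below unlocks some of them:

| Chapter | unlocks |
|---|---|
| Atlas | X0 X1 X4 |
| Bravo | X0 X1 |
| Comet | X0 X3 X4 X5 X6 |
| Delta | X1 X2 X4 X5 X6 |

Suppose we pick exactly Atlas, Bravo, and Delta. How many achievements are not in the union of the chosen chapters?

1

Union of Atlas, Bravo, Delta = {X0, X1, X2, X4, X5, X6}.
Not covered: X3 — 1 achievement.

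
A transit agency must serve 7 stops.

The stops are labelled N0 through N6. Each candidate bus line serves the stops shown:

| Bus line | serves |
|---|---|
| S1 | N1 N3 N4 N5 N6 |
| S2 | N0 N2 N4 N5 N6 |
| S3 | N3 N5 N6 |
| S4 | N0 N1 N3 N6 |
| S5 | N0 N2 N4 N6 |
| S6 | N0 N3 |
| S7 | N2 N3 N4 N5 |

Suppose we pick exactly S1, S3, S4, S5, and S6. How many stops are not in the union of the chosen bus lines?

Union of S1, S3, S4, S5, S6 = {N0, N1, N2, N3, N4, N5, N6} — that's every stop, so 0 are uncovered.

0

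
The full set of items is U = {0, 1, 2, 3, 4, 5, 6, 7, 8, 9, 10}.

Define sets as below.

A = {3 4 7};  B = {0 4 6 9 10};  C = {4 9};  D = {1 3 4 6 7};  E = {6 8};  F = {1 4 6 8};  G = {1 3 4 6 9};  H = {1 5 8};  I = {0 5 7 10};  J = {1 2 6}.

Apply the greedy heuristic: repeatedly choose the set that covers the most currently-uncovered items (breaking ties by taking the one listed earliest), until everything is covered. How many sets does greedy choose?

Greedy: pick B (covers 5 new) → pick D (covers 3 new) → pick H (covers 2 new) → pick J (covers 1 new). Total picks: 4.

4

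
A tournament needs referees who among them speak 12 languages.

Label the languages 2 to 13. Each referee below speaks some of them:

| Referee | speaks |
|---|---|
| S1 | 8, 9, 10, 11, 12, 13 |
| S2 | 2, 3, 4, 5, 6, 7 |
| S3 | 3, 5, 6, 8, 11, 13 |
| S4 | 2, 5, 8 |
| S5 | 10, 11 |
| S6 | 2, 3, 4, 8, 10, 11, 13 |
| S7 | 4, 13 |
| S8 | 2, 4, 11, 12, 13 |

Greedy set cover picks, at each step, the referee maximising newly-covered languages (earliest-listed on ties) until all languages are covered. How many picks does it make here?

Greedy: pick S6 (covers 7 new) → pick S2 (covers 3 new) → pick S1 (covers 2 new). Total picks: 3.
(The true minimum cover uses only 2 referees, so greedy is not optimal here.)

3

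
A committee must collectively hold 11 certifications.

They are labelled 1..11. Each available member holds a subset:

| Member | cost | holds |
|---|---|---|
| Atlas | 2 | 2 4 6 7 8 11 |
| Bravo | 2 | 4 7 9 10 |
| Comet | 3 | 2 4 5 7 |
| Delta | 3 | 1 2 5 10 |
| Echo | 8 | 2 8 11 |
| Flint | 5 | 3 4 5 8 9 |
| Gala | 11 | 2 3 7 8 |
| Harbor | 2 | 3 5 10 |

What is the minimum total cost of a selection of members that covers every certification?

9

Atlas, Bravo, Delta, Harbor together cover every certification (Atlas ∪ Bravo ∪ Delta ∪ Harbor = {1, 2, 3, 4, 5, 6, 7, 8, 9, 10, 11}); total cost 2 + 2 + 3 + 2 = 9.
No covering selection has total cost below 9.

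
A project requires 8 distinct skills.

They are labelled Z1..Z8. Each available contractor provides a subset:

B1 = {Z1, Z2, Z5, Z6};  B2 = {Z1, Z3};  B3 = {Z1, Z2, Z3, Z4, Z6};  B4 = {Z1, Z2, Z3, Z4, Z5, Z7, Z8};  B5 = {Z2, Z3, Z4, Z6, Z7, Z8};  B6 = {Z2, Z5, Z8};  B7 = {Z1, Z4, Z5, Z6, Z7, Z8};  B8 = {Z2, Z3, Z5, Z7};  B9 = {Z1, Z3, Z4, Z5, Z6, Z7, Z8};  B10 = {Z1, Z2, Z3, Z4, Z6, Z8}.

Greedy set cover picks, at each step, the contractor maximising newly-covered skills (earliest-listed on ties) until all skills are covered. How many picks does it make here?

2

Greedy: pick B4 (covers 7 new) → pick B1 (covers 1 new). Total picks: 2.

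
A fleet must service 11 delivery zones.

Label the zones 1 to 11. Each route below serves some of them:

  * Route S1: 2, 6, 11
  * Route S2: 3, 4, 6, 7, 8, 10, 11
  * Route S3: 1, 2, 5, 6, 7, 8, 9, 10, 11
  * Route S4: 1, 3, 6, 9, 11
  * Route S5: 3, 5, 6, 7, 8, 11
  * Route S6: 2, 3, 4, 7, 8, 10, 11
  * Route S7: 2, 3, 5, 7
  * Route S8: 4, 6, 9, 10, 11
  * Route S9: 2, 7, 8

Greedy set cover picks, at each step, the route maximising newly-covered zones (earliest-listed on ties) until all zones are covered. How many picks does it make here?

2

Greedy: pick S3 (covers 9 new) → pick S2 (covers 2 new). Total picks: 2.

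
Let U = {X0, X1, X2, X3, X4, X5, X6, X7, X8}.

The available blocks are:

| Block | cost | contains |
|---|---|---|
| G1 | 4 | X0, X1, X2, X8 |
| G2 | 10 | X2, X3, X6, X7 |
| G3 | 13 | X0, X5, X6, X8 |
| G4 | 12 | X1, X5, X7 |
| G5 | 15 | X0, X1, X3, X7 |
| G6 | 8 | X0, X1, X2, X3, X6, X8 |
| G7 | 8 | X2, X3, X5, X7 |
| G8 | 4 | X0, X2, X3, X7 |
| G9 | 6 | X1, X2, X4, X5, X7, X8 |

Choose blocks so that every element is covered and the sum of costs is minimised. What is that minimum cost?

G6, G9 together cover every element (G6 ∪ G9 = {X0, X1, X2, X3, X4, X5, X6, X7, X8}); total cost 8 + 6 = 14.
The greedy pick G1, G8, G9, G6 costs 22; no covering selection beats 14.

14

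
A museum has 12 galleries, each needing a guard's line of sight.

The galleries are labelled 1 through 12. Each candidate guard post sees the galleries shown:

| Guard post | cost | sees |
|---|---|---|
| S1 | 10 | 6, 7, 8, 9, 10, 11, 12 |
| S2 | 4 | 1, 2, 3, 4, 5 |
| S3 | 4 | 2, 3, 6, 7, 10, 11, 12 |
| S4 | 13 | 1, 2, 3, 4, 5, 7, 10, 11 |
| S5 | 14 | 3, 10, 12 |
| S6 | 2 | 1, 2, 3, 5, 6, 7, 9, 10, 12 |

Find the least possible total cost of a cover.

S1, S2 together cover every gallery (S1 ∪ S2 = {1, 2, 3, 4, 5, 6, 7, 8, 9, 10, 11, 12}); total cost 10 + 4 = 14.
The greedy pick S6, S2, S3, S1 costs 20; no covering selection beats 14.

14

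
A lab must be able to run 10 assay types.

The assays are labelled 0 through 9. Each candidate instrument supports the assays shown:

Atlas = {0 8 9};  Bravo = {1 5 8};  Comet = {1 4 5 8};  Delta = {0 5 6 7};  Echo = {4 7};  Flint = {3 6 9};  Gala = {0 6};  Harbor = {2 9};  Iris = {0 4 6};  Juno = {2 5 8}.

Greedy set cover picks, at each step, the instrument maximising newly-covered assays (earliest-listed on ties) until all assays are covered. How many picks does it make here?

Greedy: pick Comet (covers 4 new) → pick Delta (covers 3 new) → pick Flint (covers 2 new) → pick Harbor (covers 1 new). Total picks: 4.

4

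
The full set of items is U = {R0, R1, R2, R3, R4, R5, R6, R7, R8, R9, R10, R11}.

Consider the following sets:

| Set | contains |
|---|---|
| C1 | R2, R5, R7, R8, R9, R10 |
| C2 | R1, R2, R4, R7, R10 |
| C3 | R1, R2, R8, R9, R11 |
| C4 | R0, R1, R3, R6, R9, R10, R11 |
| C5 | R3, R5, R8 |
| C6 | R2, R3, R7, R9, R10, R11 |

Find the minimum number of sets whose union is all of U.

C1 and C2 and C4 together: C1 ∪ C2 ∪ C4 = {R0, R1, R2, R3, R4, R5, R6, R7, R8, R9, R10, R11} — every item is covered.
Only C4 contains R0, so C4 is forced; the remaining 5 items need at least 2 more sets (each remaining set adds at most 4) — so at least 3 sets are needed, and 3 is optimal.

3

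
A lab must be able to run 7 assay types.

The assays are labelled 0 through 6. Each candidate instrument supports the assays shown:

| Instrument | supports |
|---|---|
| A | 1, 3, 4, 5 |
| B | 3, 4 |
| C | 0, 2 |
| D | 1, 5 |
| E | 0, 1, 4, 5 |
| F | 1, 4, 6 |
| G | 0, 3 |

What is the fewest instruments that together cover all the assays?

Take {A, C, F}. Their union is {0, 1, 2, 3, 4, 5, 6}, which is all 7 assays.
Only C contains 2, so C is forced; the remaining 5 assays need at least 2 more instruments (each remaining instrument adds at most 4) — so at least 3 instruments are needed, and 3 is optimal.

3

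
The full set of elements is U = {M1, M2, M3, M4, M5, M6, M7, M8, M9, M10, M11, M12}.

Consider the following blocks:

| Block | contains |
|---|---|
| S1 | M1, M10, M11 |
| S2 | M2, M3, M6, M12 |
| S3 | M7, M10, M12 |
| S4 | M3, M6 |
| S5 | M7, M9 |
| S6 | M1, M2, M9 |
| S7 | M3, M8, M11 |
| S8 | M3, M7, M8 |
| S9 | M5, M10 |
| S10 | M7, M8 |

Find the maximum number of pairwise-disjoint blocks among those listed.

S4, S6, S9, S10 are pairwise disjoint (S4={M3,M6}; S6={M1,M2,M9}; S9={M5,M10}; S10={M7,M8}).
Every remaining block overlaps one of these, and no 5 of the listed blocks are pairwise disjoint, so 4 is the maximum.

4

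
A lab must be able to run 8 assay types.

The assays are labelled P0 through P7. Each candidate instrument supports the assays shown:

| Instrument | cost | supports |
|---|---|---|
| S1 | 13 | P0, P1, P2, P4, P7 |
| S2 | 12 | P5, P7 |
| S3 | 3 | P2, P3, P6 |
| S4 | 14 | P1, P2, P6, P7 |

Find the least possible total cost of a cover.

28

S1, S2, S3 together cover every assay (S1 ∪ S2 ∪ S3 = {P0, P1, P2, P3, P4, P5, P6, P7}); total cost 13 + 12 + 3 = 28.
No covering selection has total cost below 28.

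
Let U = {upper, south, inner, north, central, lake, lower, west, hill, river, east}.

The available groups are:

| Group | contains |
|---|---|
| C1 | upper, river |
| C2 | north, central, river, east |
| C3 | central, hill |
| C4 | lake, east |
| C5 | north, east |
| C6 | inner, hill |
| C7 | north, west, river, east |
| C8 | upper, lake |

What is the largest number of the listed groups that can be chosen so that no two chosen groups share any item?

3

C1, C4, C6 are pairwise disjoint (C1={upper,river}; C4={lake,east}; C6={inner,hill}).
Every remaining group overlaps one of these, and no 4 of the listed groups are pairwise disjoint, so 3 is the maximum.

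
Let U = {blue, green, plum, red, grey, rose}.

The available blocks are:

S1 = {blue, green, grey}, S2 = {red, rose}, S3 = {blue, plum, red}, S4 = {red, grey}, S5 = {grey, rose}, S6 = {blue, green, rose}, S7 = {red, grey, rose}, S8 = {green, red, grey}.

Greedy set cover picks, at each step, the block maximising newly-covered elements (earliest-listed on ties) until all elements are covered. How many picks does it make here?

3

Greedy: pick S1 (covers 3 new) → pick S2 (covers 2 new) → pick S3 (covers 1 new). Total picks: 3.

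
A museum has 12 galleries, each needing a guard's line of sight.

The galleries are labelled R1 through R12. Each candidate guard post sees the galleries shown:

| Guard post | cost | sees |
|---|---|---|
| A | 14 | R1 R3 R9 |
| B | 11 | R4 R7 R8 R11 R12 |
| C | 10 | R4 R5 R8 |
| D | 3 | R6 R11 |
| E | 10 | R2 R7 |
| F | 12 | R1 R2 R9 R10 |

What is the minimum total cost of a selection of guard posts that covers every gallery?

A, B, C, D, F together cover every gallery (A ∪ B ∪ C ∪ D ∪ F = {R1, R2, R3, R4, R5, R6, R7, R8, R9, R10, R11, R12}); total cost 14 + 11 + 10 + 3 + 12 = 50.
No covering selection has total cost below 50.

50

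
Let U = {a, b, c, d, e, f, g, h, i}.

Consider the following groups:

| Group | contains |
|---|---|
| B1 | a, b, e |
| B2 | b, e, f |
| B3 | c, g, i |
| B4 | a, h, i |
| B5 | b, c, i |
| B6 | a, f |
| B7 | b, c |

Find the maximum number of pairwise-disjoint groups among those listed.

B6, B7 are pairwise disjoint (B6={a,f}; B7={b,c}).
Every remaining group overlaps one of these, and no 3 of the listed groups are pairwise disjoint, so 2 is the maximum.

2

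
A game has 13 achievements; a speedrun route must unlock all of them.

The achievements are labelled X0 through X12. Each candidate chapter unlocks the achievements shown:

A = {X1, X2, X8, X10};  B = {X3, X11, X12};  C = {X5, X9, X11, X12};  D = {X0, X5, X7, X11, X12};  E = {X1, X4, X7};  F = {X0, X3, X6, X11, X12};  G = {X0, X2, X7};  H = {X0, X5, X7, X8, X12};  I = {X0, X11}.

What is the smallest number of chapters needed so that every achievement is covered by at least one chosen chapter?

4

A and C and E and F together: A ∪ C ∪ E ∪ F = {X0, X1, X2, X3, X4, X5, X6, X7, X8, X9, X10, X11, X12} — every achievement is covered.
Only C contains X9, so C is forced; the remaining 9 achievements need at least 3 more chapters (each remaining chapter adds at most 4) — so at least 4 chapters are needed, and 4 is optimal.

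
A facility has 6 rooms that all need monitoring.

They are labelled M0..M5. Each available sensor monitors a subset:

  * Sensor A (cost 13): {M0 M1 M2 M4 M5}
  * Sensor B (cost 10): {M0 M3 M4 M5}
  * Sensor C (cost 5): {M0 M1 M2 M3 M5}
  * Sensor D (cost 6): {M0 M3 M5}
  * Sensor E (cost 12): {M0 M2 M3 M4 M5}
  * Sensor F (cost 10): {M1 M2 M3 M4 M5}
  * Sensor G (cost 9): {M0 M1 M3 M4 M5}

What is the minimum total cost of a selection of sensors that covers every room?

14

C, G together cover every room (C ∪ G = {M0, M1, M2, M3, M4, M5}); total cost 5 + 9 = 14.
No covering selection has total cost below 14.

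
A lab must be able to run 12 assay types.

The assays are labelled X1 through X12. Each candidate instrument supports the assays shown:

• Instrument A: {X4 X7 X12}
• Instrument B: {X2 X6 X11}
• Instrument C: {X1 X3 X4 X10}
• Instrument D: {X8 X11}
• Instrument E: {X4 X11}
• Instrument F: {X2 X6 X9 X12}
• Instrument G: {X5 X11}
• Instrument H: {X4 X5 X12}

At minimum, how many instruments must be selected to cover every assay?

5

A and C and D and F and H together: A ∪ C ∪ D ∪ F ∪ H = {X1, X2, X3, X4, X5, X6, X7, X8, X9, X10, X11, X12} — every assay is covered.
No 4 of the 8 instruments cover everything (all 70 combinations miss at least one assay), so 5 is optimal.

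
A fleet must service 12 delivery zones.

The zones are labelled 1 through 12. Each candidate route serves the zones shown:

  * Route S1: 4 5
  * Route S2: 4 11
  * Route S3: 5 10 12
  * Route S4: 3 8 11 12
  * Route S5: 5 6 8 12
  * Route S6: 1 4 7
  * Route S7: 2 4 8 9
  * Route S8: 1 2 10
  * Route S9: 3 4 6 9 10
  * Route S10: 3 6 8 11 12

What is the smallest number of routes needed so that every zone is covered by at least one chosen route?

4

S3 and S6 and S7 and S10 together: S3 ∪ S6 ∪ S7 ∪ S10 = {1, 2, 3, 4, 5, 6, 7, 8, 9, 10, 11, 12} — every zone is covered.
No 3 of the 10 routes cover everything (all 120 combinations miss at least one zone), so 4 is optimal.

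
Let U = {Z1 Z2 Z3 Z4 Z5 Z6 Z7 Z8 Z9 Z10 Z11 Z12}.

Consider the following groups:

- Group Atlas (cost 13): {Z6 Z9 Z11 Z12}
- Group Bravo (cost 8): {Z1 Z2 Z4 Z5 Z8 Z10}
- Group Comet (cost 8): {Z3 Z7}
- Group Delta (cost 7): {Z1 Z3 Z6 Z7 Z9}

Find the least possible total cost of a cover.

28

Atlas, Bravo, Delta together cover every element (Atlas ∪ Bravo ∪ Delta = {Z1, Z2, Z3, Z4, Z5, Z6, Z7, Z8, Z9, Z10, Z11, Z12}); total cost 13 + 8 + 7 = 28.
No covering selection has total cost below 28.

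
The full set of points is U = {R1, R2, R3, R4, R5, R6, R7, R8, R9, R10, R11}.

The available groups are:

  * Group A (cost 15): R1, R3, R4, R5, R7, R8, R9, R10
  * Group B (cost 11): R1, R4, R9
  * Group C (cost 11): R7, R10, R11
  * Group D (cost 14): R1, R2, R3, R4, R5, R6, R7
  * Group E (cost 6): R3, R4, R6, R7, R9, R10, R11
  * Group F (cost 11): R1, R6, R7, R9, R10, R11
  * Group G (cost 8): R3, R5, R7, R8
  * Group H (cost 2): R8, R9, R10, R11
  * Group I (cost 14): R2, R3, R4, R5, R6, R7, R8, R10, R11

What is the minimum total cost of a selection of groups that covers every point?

16

D, H together cover every point (D ∪ H = {R1, R2, R3, R4, R5, R6, R7, R8, R9, R10, R11}); total cost 14 + 2 = 16.
The greedy pick H, E, D costs 22; no covering selection beats 16.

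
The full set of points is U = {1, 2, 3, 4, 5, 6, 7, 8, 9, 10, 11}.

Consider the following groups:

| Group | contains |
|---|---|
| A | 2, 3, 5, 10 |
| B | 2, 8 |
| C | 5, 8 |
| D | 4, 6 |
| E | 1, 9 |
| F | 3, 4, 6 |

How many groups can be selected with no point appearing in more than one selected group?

A, D, E are pairwise disjoint (A={2,3,5,10}; D={4,6}; E={1,9}).
Every remaining group overlaps one of these, and no 4 of the listed groups are pairwise disjoint, so 3 is the maximum.

3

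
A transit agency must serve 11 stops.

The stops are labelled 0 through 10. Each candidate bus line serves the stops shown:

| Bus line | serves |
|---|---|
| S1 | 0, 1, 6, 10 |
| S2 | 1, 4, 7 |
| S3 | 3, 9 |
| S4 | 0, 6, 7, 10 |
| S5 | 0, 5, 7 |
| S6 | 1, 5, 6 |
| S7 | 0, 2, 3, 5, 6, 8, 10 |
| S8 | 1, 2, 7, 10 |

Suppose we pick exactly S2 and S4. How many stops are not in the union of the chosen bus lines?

5

Union of S2, S4 = {0, 1, 4, 6, 7, 10}.
Not covered: 2, 3, 5, 8, 9 — 5 stops.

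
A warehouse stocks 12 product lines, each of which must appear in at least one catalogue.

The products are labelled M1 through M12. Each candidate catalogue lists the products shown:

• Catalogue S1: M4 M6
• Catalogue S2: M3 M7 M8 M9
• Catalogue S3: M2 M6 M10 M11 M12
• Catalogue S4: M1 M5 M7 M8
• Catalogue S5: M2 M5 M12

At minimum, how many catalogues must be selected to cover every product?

4

Take {S1, S2, S3, S4}. Their union is {M1, M2, M3, M4, M5, M6, M7, M8, M9, M10, M11, M12}, which is all 12 products.
Only S1 contains M4, so S1 is forced; the remaining 10 products need at least 3 more catalogues (each remaining catalogue adds at most 4) — so at least 4 catalogues are needed, and 4 is optimal.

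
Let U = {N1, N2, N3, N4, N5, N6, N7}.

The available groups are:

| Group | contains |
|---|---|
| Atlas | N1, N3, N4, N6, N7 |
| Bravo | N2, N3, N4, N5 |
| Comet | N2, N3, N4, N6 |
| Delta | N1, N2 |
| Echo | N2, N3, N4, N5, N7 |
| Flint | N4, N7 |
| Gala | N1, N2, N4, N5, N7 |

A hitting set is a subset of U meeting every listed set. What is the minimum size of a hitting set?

2

H = {N1, N4} meets every group (each contains at least one member of H), and |H| = 2.
The groups Delta, Flint are pairwise disjoint, so any hitting set needs a separate item for each — at least 2. Hence 2 is optimal.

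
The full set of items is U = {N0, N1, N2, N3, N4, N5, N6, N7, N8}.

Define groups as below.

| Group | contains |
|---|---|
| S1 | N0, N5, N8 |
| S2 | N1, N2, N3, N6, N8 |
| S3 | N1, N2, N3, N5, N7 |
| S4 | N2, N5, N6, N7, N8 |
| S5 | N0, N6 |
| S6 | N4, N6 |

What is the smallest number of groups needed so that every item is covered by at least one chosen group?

3

S1, S3, and S6 cover everything between them: the union {N0, N1, N2, N3, N4, N5, N6, N7, N8} is all of U.
Only S6 contains N4, so S6 is forced; the remaining 7 items need at least 2 more groups (each remaining group adds at most 5) — so at least 3 groups are needed, and 3 is optimal.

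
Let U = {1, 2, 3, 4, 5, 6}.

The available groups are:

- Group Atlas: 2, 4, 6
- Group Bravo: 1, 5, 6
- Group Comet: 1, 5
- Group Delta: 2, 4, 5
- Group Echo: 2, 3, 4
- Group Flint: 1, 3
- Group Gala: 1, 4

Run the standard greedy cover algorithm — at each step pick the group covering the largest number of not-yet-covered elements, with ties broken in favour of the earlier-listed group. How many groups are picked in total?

Greedy: pick Atlas (covers 3 new) → pick Bravo (covers 2 new) → pick Echo (covers 1 new). Total picks: 3.
(The true minimum cover uses only 2 groups, so greedy is not optimal here.)

3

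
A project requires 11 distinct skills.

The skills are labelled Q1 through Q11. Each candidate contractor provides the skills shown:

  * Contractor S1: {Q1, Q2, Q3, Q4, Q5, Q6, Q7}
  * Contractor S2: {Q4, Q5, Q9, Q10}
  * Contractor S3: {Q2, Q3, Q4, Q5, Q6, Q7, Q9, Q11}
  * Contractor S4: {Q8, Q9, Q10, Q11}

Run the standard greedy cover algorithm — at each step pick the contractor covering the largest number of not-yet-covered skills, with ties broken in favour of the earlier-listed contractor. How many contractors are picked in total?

Greedy: pick S3 (covers 8 new) → pick S4 (covers 2 new) → pick S1 (covers 1 new). Total picks: 3.
(The true minimum cover uses only 2 contractors, so greedy is not optimal here.)

3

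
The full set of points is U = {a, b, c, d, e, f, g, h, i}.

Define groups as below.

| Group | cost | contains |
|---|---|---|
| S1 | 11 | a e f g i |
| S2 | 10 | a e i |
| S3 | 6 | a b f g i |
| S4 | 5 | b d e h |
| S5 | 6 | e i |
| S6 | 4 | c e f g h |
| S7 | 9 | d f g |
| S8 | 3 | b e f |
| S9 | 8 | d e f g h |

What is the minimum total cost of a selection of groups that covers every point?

15

S3, S4, S6 together cover every point (S3 ∪ S4 ∪ S6 = {a, b, c, d, e, f, g, h, i}); total cost 6 + 5 + 4 = 15.
No covering selection has total cost below 15.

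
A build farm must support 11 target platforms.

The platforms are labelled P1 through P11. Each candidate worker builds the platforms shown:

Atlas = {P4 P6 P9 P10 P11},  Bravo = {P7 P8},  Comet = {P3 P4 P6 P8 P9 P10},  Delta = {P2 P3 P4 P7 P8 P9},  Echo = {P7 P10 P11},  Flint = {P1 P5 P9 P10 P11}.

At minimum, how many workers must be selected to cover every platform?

Atlas and Delta and Flint together: Atlas ∪ Delta ∪ Flint = {P1, P2, P3, P4, P5, P6, P7, P8, P9, P10, P11} — every platform is covered.
Only Flint contains P1, so Flint is forced; the remaining 6 platforms need at least 2 more workers (each remaining worker adds at most 5) — so at least 3 workers are needed, and 3 is optimal.

3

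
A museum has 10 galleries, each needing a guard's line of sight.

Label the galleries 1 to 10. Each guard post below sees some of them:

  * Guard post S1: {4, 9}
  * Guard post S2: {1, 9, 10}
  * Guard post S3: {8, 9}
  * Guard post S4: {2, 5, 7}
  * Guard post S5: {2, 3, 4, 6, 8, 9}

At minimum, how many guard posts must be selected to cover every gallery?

S2 and S4 and S5 together: S2 ∪ S4 ∪ S5 = {1, 2, 3, 4, 5, 6, 7, 8, 9, 10} — every gallery is covered.
Only S2 contains 1, so S2 is forced; the remaining 7 galleries need at least 2 more guard posts (each remaining guard post adds at most 5) — so at least 3 guard posts are needed, and 3 is optimal.

3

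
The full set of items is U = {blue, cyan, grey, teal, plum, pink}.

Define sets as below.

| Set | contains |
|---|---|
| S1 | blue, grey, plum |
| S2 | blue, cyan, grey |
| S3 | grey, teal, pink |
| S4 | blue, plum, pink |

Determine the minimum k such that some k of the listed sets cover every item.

3

S2, S3, and S4 cover everything between them: the union {blue, cyan, grey, teal, plum, pink} is all of U.
Only S2 contains cyan, so S2 is forced; the remaining 3 items need at least 2 more sets (each remaining set adds at most 2) — so at least 3 sets are needed, and 3 is optimal.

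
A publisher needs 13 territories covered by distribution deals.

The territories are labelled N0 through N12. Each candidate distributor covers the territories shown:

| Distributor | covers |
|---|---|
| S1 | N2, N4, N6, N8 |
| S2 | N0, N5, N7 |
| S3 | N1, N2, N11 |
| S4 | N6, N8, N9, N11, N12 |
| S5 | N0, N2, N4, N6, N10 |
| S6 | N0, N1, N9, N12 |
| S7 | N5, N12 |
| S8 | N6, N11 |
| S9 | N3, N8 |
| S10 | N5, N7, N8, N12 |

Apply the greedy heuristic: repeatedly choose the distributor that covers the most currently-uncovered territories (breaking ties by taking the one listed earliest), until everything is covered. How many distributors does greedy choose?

5

Greedy: pick S4 (covers 5 new) → pick S5 (covers 4 new) → pick S2 (covers 2 new) → pick S3 (covers 1 new) → pick S9 (covers 1 new). Total picks: 5.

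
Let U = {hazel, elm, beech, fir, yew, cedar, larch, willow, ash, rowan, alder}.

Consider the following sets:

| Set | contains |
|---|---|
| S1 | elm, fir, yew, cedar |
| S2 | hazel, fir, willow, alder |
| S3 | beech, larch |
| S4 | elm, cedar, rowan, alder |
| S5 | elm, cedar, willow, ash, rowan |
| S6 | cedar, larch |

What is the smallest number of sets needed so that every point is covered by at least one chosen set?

S1, S2, S3, and S5 cover everything between them: the union {hazel, elm, beech, fir, yew, cedar, larch, willow, ash, rowan, alder} is all of U.
Only S1 contains yew, so S1 is forced; the remaining 7 points need at least 3 more sets (each remaining set adds at most 3) — so at least 4 sets are needed, and 4 is optimal.

4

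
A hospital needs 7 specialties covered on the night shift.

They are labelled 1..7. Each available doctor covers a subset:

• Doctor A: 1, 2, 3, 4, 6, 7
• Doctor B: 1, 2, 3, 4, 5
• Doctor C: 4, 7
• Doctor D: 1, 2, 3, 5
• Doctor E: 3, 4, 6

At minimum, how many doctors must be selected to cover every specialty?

2

A and B together: A ∪ B = {1, 2, 3, 4, 5, 6, 7} — every specialty is covered.
No single doctor has all 7 specialties (the largest, A, has 6), so 2 is optimal.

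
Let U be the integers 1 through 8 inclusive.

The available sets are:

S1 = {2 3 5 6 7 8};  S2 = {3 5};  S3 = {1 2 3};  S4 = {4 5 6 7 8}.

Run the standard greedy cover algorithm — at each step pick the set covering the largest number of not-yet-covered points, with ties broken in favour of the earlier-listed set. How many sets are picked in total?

Greedy: pick S1 (covers 6 new) → pick S3 (covers 1 new) → pick S4 (covers 1 new). Total picks: 3.
(The true minimum cover uses only 2 sets, so greedy is not optimal here.)

3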